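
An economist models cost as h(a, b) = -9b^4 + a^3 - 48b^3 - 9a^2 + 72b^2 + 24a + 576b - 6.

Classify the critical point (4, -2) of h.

The mixed partial ∂²h/∂a∂b is 0, so the Hessian at any point is diag(h_aa, h_bb) = diag(6(a - 3), 36(-3b^2 - 8b + 4)).
At (4, -2): H = diag(6, 288).
Both eigenvalues are positive, so H is positive definite: a local minimum.

local minimum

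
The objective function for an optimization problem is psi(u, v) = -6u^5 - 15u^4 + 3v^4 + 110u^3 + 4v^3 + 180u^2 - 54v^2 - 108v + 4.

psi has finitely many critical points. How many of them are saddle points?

psi separates as a function of u plus a function of v, so ∇psi=0 decouples.
∂psi/∂u = -30u(u - 3)(u + 1)(u + 4) = 0 at u ∈ {-4, -1, 0, 3}; ∂psi/∂v = 12(v - 3)(v + 1)(v + 3) = 0 at v ∈ {-3, -1, 3}.
The Hessian is diagonal: diag(psi_uu, psi_vv). Second derivatives: psi_uu(-4)=2520, psi_uu(-1)=-360, psi_uu(0)=360, psi_uu(3)=-2520; psi_vv(-3)=144, psi_vv(-1)=-96, psi_vv(3)=288.
Saddle points occur where the two diagonal entries have opposite signs: (-4, -1), (-1, -3), (-1, 3), (0, -1), (3, -3), (3, 3). Count: 6.

6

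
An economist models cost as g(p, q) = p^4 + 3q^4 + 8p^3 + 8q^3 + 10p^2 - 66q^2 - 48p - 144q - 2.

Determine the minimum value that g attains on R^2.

-598

g(p,q) separates as A(p) + B(q) − 2, so its minimum is min A + min B − 2.
A'(p) = 4(p - 1)(p + 3)(p + 4) vanishes at p ∈ {-4, -3, 1}; B'(q) = 12(q - 3)(q + 1)(q + 4) vanishes at q ∈ {-4, -1, 3}.
Local minima of A (where A''>0): A(-4)=96, A(1)=-29. Local minima of B: B(-4)=-224, B(3)=-567.
So the global minimum of g is A(1) + B(3) − 2 = -29 − 567 − 2 = -598, attained at (1, 3).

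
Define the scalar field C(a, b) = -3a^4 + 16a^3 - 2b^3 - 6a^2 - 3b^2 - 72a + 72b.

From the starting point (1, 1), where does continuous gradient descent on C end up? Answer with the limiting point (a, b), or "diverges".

(2, -4)

C is separable, so gradient descent decouples: a follows -∂C/∂a, b follows -∂C/∂b.
∂C/∂a = -12(a - 3)(a - 2)(a + 1); at a=1 this is -48, so a increases.
∂C/∂b = -6(b - 3)(b + 4); at b=1 this is 60, so b decreases.
a converges to its nearest critical value 2 (a local min of the a-part); b converges to -4. The iterate converges to (2, -4).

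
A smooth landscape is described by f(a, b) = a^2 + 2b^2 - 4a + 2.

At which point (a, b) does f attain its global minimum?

(2, 0)

f(a,b) separates as P(a) + Q(b) + 2, so its minimum is min P + min Q + 2.
P'(a) = 2a - 4 vanishes at a ∈ {2}; Q'(b) = 4b vanishes at b ∈ {0}.
Local minima of P (where P''>0): P(2)=-4. Local minima of Q: Q(0)=0.
So the global minimum of f is P(2) + Q(0) + 2 = -4 + 0 + 2 = -2, attained at (2, 0).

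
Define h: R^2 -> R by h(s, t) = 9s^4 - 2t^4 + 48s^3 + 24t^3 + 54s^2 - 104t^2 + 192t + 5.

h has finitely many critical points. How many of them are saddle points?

h separates as a function of s plus a function of t, so ∇h=0 decouples.
∂h/∂s = 36s(s + 1)(s + 3) = 0 at s ∈ {-3, -1, 0}; ∂h/∂t = -8(t - 4)(t - 3)(t - 2) = 0 at t ∈ {2, 3, 4}.
The Hessian is diagonal: diag(h_ss, h_tt). Second derivatives: h_ss(-3)=216, h_ss(-1)=-72, h_ss(0)=108; h_tt(2)=-16, h_tt(3)=8, h_tt(4)=-16.
Saddle points occur where the two diagonal entries have opposite signs: (-3, 2), (-3, 4), (-1, 3), (0, 2), (0, 4). Count: 5.

5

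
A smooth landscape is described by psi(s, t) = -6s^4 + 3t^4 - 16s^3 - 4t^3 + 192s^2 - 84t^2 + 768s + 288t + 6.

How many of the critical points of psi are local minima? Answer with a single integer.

2

psi separates as a function of s plus a function of t, so ∇psi=0 decouples.
∂psi/∂s = -24(s - 4)(s + 2)(s + 4) = 0 at s ∈ {-4, -2, 4}; ∂psi/∂t = 12(t - 3)(t - 2)(t + 4) = 0 at t ∈ {-4, 2, 3}.
The Hessian is diagonal: diag(psi_ss, psi_tt). Second derivatives: psi_ss(-4)=-384, psi_ss(-2)=288, psi_ss(4)=-1152; psi_tt(-4)=504, psi_tt(2)=-72, psi_tt(3)=84.
Local minima occur where both diagonal entries positive: (-2, -4), (-2, 3). Count: 2.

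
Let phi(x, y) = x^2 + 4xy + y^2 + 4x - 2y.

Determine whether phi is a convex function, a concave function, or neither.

neither

phi is quadratic, so its Hessian is the constant matrix H = [[2, 4], [4, 2]].
det(H) = -12, tr(H) = 4.
det(H) < 0, so H is indefinite: neither convex nor concave.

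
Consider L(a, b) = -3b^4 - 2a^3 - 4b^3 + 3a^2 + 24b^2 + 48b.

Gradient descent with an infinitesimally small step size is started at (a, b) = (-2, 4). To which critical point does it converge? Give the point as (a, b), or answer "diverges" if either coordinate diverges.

L is separable, so gradient descent decouples: a follows -∂L/∂a, b follows -∂L/∂b.
∂L/∂a = -6a(a - 1); at a=-2 this is -36, so a increases.
∂L/∂b = -12(b - 2)(b + 1)(b + 2); at b=4 this is -720, so b increases.
The b-coordinate has no critical point in that direction and runs off to infinity.

diverges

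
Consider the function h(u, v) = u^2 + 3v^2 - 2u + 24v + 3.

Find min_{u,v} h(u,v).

-46

h(u,v) separates as P(u) + Q(v) + 3, so its minimum is min P + min Q + 3.
P'(u) = 2u - 2 vanishes at u ∈ {1}; Q'(v) = 6v + 24 vanishes at v ∈ {-4}.
Local minima of P (where P''>0): P(1)=-1. Local minima of Q: Q(-4)=-48.
So the global minimum of h is P(1) + Q(-4) + 3 = -1 − 48 + 3 = -46, attained at (1, -4).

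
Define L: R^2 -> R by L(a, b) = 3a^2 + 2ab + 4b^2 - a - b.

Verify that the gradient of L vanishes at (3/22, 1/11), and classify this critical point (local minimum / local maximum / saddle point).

∇L = (6a + 2b - 1, 2a + 8b - 1); substituting (3/22, 1/11) gives ∇L = (0, 0), so (3/22, 1/11) is indeed a critical point.
The Hessian of L is constant: H = [[6, 2], [2, 8]].
det(H) = 6·8 − 2² = 44.
det(H) > 0 and tr(H) = 14 > 0, so H is positive definite and the point is a local minimum.

local minimum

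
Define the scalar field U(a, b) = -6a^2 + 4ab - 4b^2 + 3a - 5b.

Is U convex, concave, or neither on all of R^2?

concave

U is quadratic, so its Hessian is the constant matrix H = [[-12, 4], [4, -8]].
det(H) = 80, tr(H) = -20.
det(H) > 0 and tr(H) < 0, so H is negative definite everywhere: concave.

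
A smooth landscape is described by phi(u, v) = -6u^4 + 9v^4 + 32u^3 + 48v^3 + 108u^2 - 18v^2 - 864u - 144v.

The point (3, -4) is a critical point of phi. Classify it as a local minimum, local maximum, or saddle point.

The mixed partial ∂²phi/∂u∂v is 0, so the Hessian at any point is diag(phi_uu, phi_vv) = diag(24(-3u^2 + 8u + 9), 36(3v^2 + 8v - 1)).
At (3, -4): H = diag(144, 540).
Both eigenvalues are positive, so H is positive definite: a local minimum.

local minimum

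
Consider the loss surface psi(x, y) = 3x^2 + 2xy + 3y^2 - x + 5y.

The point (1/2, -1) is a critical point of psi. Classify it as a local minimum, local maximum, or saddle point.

local minimum

The Hessian of psi is constant: H = [[6, 2], [2, 6]].
det(H) = 6·6 − 2² = 32.
det(H) > 0 and tr(H) = 12 > 0, so H is positive definite and the point is a local minimum.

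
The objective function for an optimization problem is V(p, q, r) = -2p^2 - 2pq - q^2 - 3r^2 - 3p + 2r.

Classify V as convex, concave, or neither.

concave

V is quadratic, so its Hessian is the constant matrix H = [[-4, -2, 0], [-2, -2, 0], [0, 0, -6]].
Leading principal minors: -4, 4, -24.
Signs alternate −, +, − ⇒ H ≺ 0 ⇒ concave.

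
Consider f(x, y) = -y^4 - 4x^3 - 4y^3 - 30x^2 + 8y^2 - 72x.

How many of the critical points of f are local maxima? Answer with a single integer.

f separates as a function of x plus a function of y, so ∇f=0 decouples.
∂f/∂x = -12(x + 2)(x + 3) = 0 at x ∈ {-3, -2}; ∂f/∂y = -4y(y - 1)(y + 4) = 0 at y ∈ {-4, 0, 1}.
The Hessian is diagonal: diag(f_xx, f_yy). Second derivatives: f_xx(-3)=12, f_xx(-2)=-12; f_yy(-4)=-80, f_yy(0)=16, f_yy(1)=-20.
Local maxima occur where both diagonal entries negative: (-2, -4), (-2, 1). Count: 2.

2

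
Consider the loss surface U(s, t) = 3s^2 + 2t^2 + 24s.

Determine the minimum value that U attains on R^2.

U(s,t) separates as P(s) + Q(t), so its minimum is min P + min Q.
P'(s) = 6s + 24 vanishes at s ∈ {-4}; Q'(t) = 4t vanishes at t ∈ {0}.
Local minima of P (where P''>0): P(-4)=-48. Local minima of Q: Q(0)=0.
So the global minimum of U is P(-4) + Q(0) = -48 + 0 = -48, attained at (-4, 0).

-48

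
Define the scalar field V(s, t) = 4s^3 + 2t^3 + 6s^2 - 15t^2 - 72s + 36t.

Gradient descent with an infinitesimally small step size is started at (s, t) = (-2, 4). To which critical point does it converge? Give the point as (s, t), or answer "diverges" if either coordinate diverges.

V is separable, so gradient descent decouples: s follows -∂V/∂s, t follows -∂V/∂t.
∂V/∂s = 12(s - 2)(s + 3); at s=-2 this is -48, so s increases.
∂V/∂t = 6(t - 3)(t - 2); at t=4 this is 12, so t decreases.
s converges to its nearest critical value 2 (a local min of the s-part); t converges to 3. The iterate converges to (2, 3).

(2, 3)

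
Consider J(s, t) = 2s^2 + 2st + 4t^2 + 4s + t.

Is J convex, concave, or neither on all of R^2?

convex

J is quadratic, so its Hessian is the constant matrix H = [[4, 2], [2, 8]].
det(H) = 28, tr(H) = 12.
det(H) > 0 and tr(H) > 0, so H is positive definite everywhere: convex.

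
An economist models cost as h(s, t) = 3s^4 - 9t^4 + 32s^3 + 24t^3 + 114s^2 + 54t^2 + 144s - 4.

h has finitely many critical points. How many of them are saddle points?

5

h separates as a function of s plus a function of t, so ∇h=0 decouples.
∂h/∂s = 12(s + 1)(s + 3)(s + 4) = 0 at s ∈ {-4, -3, -1}; ∂h/∂t = -36t(t - 3)(t + 1) = 0 at t ∈ {-1, 0, 3}.
The Hessian is diagonal: diag(h_ss, h_tt). Second derivatives: h_ss(-4)=36, h_ss(-3)=-24, h_ss(-1)=72; h_tt(-1)=-144, h_tt(0)=108, h_tt(3)=-432.
Saddle points occur where the two diagonal entries have opposite signs: (-4, -1), (-4, 3), (-3, 0), (-1, -1), (-1, 3). Count: 5.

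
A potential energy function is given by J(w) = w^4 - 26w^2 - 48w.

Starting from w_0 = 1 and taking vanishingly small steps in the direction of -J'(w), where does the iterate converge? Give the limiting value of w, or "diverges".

4

J'(w) = 4(w - 4)(w + 1)(w + 3), so J'(1) = -96.
Gradient descent moves in the -J' direction, i.e. w is increasing.
The nearest critical point in that direction is w = 4, where J'' = 140 > 0 (a local minimum). The iterate converges there.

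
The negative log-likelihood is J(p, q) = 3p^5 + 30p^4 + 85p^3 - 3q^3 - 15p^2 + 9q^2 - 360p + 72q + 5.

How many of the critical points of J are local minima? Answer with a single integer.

J separates as a function of p plus a function of q, so ∇J=0 decouples.
∂J/∂p = 15(p - 1)(p + 2)(p + 3)(p + 4) = 0 at p ∈ {-4, -3, -2, 1}; ∂J/∂q = -9(q - 4)(q + 2) = 0 at q ∈ {-2, 4}.
The Hessian is diagonal: diag(J_pp, J_qq). Second derivatives: J_pp(-4)=-150, J_pp(-3)=60, J_pp(-2)=-90, J_pp(1)=900; J_qq(-2)=54, J_qq(4)=-54.
Local minima occur where both diagonal entries positive: (-3, -2), (1, -2). Count: 2.

2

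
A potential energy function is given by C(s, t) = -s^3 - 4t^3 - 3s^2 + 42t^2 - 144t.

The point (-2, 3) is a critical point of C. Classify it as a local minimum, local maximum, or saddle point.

local minimum

The mixed partial ∂²C/∂s∂t is 0, so the Hessian at any point is diag(C_ss, C_tt) = diag(-6(s + 1), 12(-2t + 7)).
At (-2, 3): H = diag(6, 12).
Both eigenvalues are positive, so H is positive definite: a local minimum.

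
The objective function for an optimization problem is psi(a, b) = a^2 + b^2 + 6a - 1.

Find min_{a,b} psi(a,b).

-10

psi(a,b) separates as P(a) + Q(b) − 1, so its minimum is min P + min Q − 1.
P'(a) = 2a + 6 vanishes at a ∈ {-3}; Q'(b) = 2b vanishes at b ∈ {0}.
Local minima of P (where P''>0): P(-3)=-9. Local minima of Q: Q(0)=0.
So the global minimum of psi is P(-3) + Q(0) − 1 = -9 + 0 − 1 = -10, attained at (-3, 0).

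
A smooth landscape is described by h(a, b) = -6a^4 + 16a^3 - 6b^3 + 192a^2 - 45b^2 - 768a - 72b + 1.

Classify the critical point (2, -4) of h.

The mixed partial ∂²h/∂a∂b is 0, so the Hessian at any point is diag(h_aa, h_bb) = diag(24(-3a^2 + 4a + 16), -18(2b + 5)).
At (2, -4): H = diag(288, 54).
Both eigenvalues are positive, so H is positive definite: a local minimum.

local minimum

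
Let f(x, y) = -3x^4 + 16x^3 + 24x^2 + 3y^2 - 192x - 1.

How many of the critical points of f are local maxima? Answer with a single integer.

0

f separates as a function of x plus a function of y, so ∇f=0 decouples.
∂f/∂x = -12(x - 4)(x - 2)(x + 2) = 0 at x ∈ {-2, 2, 4}; ∂f/∂y = 6y = 0 at y ∈ {0}.
The Hessian is diagonal: diag(f_xx, f_yy). Second derivatives: f_xx(-2)=-288, f_xx(2)=96, f_xx(4)=-144; f_yy(0)=6.
Local maxima occur where both diagonal entries negative: none. Count: 0.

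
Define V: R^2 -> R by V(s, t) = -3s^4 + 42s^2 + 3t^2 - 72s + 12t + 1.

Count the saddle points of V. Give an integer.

2

V separates as a function of s plus a function of t, so ∇V=0 decouples.
∂V/∂s = -12(s - 2)(s - 1)(s + 3) = 0 at s ∈ {-3, 1, 2}; ∂V/∂t = 6(t + 2) = 0 at t ∈ {-2}.
The Hessian is diagonal: diag(V_ss, V_tt). Second derivatives: V_ss(-3)=-240, V_ss(1)=48, V_ss(2)=-60; V_tt(-2)=6.
Saddle points occur where the two diagonal entries have opposite signs: (-3, -2), (2, -2). Count: 2.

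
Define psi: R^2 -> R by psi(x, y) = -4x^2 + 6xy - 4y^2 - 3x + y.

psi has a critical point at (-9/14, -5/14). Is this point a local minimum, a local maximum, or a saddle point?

The Hessian of psi is constant: H = [[-8, 6], [6, -8]].
det(H) = (-8)·(-8) − 6² = 28.
det(H) > 0 and tr(H) = -16 < 0, so H is negative definite and the point is a local maximum.

local maximum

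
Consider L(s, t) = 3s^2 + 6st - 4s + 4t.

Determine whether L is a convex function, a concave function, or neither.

neither

L is quadratic, so its Hessian is the constant matrix H = [[6, 6], [6, 0]].
det(H) = -36, tr(H) = 6.
det(H) < 0, so H is indefinite: neither convex nor concave.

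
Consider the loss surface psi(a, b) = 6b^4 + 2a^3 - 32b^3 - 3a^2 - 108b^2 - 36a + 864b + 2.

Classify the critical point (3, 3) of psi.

The mixed partial ∂²psi/∂a∂b is 0, so the Hessian at any point is diag(psi_aa, psi_bb) = diag(6(2a - 1), 24(3b^2 - 8b - 9)).
At (3, 3): H = diag(30, -144).
The eigenvalues have opposite signs, so H is indefinite: a saddle point.

saddle point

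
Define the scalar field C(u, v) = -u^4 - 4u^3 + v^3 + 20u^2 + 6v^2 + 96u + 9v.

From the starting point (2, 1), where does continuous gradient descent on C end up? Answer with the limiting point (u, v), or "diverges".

C is separable, so gradient descent decouples: u follows -∂C/∂u, v follows -∂C/∂v.
∂C/∂u = -4(u - 3)(u + 2)(u + 4); at u=2 this is 96, so u decreases.
∂C/∂v = 3(v + 1)(v + 3); at v=1 this is 24, so v decreases.
u converges to its nearest critical value -2 (a local min of the u-part); v converges to -1. The iterate converges to (-2, -1).

(-2, -1)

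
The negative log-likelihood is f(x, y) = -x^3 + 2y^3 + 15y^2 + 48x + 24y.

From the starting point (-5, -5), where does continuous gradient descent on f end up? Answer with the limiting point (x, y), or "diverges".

diverges

f is separable, so gradient descent decouples: x follows -∂f/∂x, y follows -∂f/∂y.
∂f/∂x = -3(x - 4)(x + 4); at x=-5 this is -27, so x increases.
∂f/∂y = 6(y + 1)(y + 4); at y=-5 this is 24, so y decreases.
The y-coordinate has no critical point in that direction and runs off to infinity.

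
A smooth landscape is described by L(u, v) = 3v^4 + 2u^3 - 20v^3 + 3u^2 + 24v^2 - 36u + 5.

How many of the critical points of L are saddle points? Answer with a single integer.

L separates as a function of u plus a function of v, so ∇L=0 decouples.
∂L/∂u = 6(u - 2)(u + 3) = 0 at u ∈ {-3, 2}; ∂L/∂v = 12v(v - 4)(v - 1) = 0 at v ∈ {0, 1, 4}.
The Hessian is diagonal: diag(L_uu, L_vv). Second derivatives: L_uu(-3)=-30, L_uu(2)=30; L_vv(0)=48, L_vv(1)=-36, L_vv(4)=144.
Saddle points occur where the two diagonal entries have opposite signs: (-3, 0), (-3, 4), (2, 1). Count: 3.

3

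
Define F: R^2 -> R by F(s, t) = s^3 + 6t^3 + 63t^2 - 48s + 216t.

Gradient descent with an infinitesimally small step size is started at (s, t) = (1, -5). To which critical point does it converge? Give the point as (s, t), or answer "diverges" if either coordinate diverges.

diverges

F is separable, so gradient descent decouples: s follows -∂F/∂s, t follows -∂F/∂t.
∂F/∂s = 3(s - 4)(s + 4); at s=1 this is -45, so s increases.
∂F/∂t = 18(t + 3)(t + 4); at t=-5 this is 36, so t decreases.
The t-coordinate has no critical point in that direction and runs off to infinity.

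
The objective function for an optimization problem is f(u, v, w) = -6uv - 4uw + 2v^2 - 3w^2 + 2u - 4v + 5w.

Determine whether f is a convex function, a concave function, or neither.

neither

f is quadratic, so its Hessian is the constant matrix H = [[0, -6, -4], [-6, 4, 0], [-4, 0, -6]].
Leading principal minors: 0, -36, 152.
Neither pattern holds ⇒ H is indefinite ⇒ neither convex nor concave.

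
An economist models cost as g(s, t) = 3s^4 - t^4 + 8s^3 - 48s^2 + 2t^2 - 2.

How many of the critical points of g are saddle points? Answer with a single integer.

g separates as a function of s plus a function of t, so ∇g=0 decouples.
∂g/∂s = 12s(s - 2)(s + 4) = 0 at s ∈ {-4, 0, 2}; ∂g/∂t = -4t(t - 1)(t + 1) = 0 at t ∈ {-1, 0, 1}.
The Hessian is diagonal: diag(g_ss, g_tt). Second derivatives: g_ss(-4)=288, g_ss(0)=-96, g_ss(2)=144; g_tt(-1)=-8, g_tt(0)=4, g_tt(1)=-8.
Saddle points occur where the two diagonal entries have opposite signs: (-4, -1), (-4, 1), (0, 0), (2, -1), (2, 1). Count: 5.

5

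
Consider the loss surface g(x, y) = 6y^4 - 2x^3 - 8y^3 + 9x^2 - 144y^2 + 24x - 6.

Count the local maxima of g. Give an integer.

g separates as a function of x plus a function of y, so ∇g=0 decouples.
∂g/∂x = -6(x - 4)(x + 1) = 0 at x ∈ {-1, 4}; ∂g/∂y = 24y(y - 4)(y + 3) = 0 at y ∈ {-3, 0, 4}.
The Hessian is diagonal: diag(g_xx, g_yy). Second derivatives: g_xx(-1)=30, g_xx(4)=-30; g_yy(-3)=504, g_yy(0)=-288, g_yy(4)=672.
Local maxima occur where both diagonal entries negative: (4, 0). Count: 1.

1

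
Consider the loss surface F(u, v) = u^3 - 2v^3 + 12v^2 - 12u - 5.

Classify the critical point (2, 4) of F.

The mixed partial ∂²F/∂u∂v is 0, so the Hessian at any point is diag(F_uu, F_vv) = diag(6u, 12(-v + 2)).
At (2, 4): H = diag(12, -24).
The eigenvalues have opposite signs, so H is indefinite: a saddle point.

saddle point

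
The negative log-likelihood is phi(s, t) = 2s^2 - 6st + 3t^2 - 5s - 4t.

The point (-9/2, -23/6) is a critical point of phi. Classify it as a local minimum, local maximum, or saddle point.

The Hessian of phi is constant: H = [[4, -6], [-6, 6]].
det(H) = 4·6 − (-6)² = -12.
Since det(H) < 0, H is indefinite and the critical point is a saddle point.

saddle point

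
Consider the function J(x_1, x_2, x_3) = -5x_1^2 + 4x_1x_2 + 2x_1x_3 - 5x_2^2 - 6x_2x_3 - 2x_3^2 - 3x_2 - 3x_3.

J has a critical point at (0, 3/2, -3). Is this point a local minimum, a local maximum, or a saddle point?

The Hessian is constant: H = [[-10, 4, 2], [4, -10, -6], [2, -6, -4]].
Leading principal minors: Δ₁ = -10, Δ₂ = 84, Δ₃ = -32.
The minors alternate sign starting negative (−, +, −), so H is negative definite: a local maximum.

local maximum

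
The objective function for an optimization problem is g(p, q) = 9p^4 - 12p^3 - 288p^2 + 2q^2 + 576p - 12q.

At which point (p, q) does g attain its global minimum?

(-4, 3)

g(p,q) separates as A(p) + B(q), so its minimum is min A + min B.
A'(p) = 36(p - 4)(p - 1)(p + 4) vanishes at p ∈ {-4, 1, 4}; B'(q) = 4q - 12 vanishes at q ∈ {3}.
Local minima of A (where A''>0): A(-4)=-3840, A(4)=-768. Local minima of B: B(3)=-18.
So the global minimum of g is A(-4) + B(3) = -3840 − 18 = -3858, attained at (-4, 3).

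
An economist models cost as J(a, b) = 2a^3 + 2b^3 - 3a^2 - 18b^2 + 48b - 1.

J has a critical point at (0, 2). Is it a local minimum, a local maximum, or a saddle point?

The mixed partial ∂²J/∂a∂b is 0, so the Hessian at any point is diag(J_aa, J_bb) = diag(6(2a - 1), 12(b - 3)).
At (0, 2): H = diag(-6, -12).
Both eigenvalues are negative, so H is negative definite: a local maximum.

local maximum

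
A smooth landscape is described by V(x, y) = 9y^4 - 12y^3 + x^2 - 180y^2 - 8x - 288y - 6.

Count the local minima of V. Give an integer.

V separates as a function of x plus a function of y, so ∇V=0 decouples.
∂V/∂x = 2(x - 4) = 0 at x ∈ {4}; ∂V/∂y = 36(y - 4)(y + 1)(y + 2) = 0 at y ∈ {-2, -1, 4}.
The Hessian is diagonal: diag(V_xx, V_yy). Second derivatives: V_xx(4)=2; V_yy(-2)=216, V_yy(-1)=-180, V_yy(4)=1080.
Local minima occur where both diagonal entries positive: (4, -2), (4, 4). Count: 2.

2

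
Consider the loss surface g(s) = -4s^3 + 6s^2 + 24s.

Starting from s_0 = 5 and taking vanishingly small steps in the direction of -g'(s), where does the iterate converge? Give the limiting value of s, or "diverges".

g'(s) = -12(s - 2)(s + 1), so g'(5) = -216.
Gradient descent moves in the -g' direction, i.e. s is increasing.
There is no critical point above s=5, and g' keeps the same sign, so the iterate runs off to +∞.

diverges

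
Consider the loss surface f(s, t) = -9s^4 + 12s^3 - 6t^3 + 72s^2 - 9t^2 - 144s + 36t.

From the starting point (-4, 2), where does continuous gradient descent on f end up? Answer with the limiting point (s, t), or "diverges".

diverges

f is separable, so gradient descent decouples: s follows -∂f/∂s, t follows -∂f/∂t.
∂f/∂s = -36(s - 2)(s - 1)(s + 2); at s=-4 this is 2160, so s decreases.
∂f/∂t = -18(t - 1)(t + 2); at t=2 this is -72, so t increases.
The s-coordinate has no critical point in that direction and runs off to infinity.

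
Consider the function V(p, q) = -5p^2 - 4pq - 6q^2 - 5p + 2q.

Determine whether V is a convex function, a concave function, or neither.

V is quadratic, so its Hessian is the constant matrix H = [[-10, -4], [-4, -12]].
det(H) = 104, tr(H) = -22.
det(H) > 0 and tr(H) < 0, so H is negative definite everywhere: concave.

concave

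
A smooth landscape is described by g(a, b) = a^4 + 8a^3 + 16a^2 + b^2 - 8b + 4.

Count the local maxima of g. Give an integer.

0

g separates as a function of a plus a function of b, so ∇g=0 decouples.
∂g/∂a = 4a(a + 2)(a + 4) = 0 at a ∈ {-4, -2, 0}; ∂g/∂b = 2(b - 4) = 0 at b ∈ {4}.
The Hessian is diagonal: diag(g_aa, g_bb). Second derivatives: g_aa(-4)=32, g_aa(-2)=-16, g_aa(0)=32; g_bb(4)=2.
Local maxima occur where both diagonal entries negative: none. Count: 0.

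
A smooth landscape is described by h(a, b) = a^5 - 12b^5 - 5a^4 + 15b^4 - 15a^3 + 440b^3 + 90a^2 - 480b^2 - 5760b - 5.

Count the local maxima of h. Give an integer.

h separates as a function of a plus a function of b, so ∇h=0 decouples.
∂h/∂a = 5a(a - 4)(a - 3)(a + 3) = 0 at a ∈ {-3, 0, 3, 4}; ∂h/∂b = -60(b - 4)(b - 3)(b + 2)(b + 4) = 0 at b ∈ {-4, -2, 3, 4}.
The Hessian is diagonal: diag(h_aa, h_bb). Second derivatives: h_aa(-3)=-630, h_aa(0)=180, h_aa(3)=-90, h_aa(4)=140; h_bb(-4)=6720, h_bb(-2)=-3600, h_bb(3)=2100, h_bb(4)=-2880.
Local maxima occur where both diagonal entries negative: (-3, -2), (-3, 4), (3, -2), (3, 4). Count: 4.

4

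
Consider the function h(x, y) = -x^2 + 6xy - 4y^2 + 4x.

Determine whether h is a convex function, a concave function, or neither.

neither

h is quadratic, so its Hessian is the constant matrix H = [[-2, 6], [6, -8]].
det(H) = -20, tr(H) = -10.
det(H) < 0, so H is indefinite: neither convex nor concave.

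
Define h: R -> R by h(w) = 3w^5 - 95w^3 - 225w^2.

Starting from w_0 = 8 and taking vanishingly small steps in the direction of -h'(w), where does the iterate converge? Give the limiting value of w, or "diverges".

5

h'(w) = 15w(w - 5)(w + 2)(w + 3), so h'(8) = 39600.
Gradient descent moves in the -h' direction, i.e. w is decreasing.
The nearest critical point in that direction is w = 5, where h'' = 4200 > 0 (a local minimum). The iterate converges there.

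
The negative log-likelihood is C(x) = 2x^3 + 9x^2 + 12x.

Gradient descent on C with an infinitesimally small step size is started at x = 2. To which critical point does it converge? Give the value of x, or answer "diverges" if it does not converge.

-1

C'(x) = 6(x + 1)(x + 2), so C'(2) = 72.
Gradient descent moves in the -C' direction, i.e. x is decreasing.
The nearest critical point in that direction is x = -1, where C'' = 6 > 0 (a local minimum). The iterate converges there.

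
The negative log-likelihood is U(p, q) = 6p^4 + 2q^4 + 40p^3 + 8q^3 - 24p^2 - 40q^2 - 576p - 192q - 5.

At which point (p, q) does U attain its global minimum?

(2, 3)

U(p,q) separates as A(p) + B(q) − 5, so its minimum is min A + min B − 5.
A'(p) = 24(p - 2)(p + 3)(p + 4) vanishes at p ∈ {-4, -3, 2}; B'(q) = 8(q - 3)(q + 2)(q + 4) vanishes at q ∈ {-4, -2, 3}.
Local minima of A (where A''>0): A(-4)=896, A(2)=-832. Local minima of B: B(-4)=128, B(3)=-558.
So the global minimum of U is A(2) + B(3) − 5 = -832 − 558 − 5 = -1395, attained at (2, 3).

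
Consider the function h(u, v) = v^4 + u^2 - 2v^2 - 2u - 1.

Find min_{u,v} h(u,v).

h(u,v) separates as P(u) + Q(v) − 1, so its minimum is min P + min Q − 1.
P'(u) = 2u - 2 vanishes at u ∈ {1}; Q'(v) = 4v(v - 1)(v + 1) vanishes at v ∈ {-1, 0, 1}.
Local minima of P (where P''>0): P(1)=-1. Local minima of Q: Q(-1)=-1, Q(1)=-1.
So the global minimum of h is P(1) + Q(-1) − 1 = -1 − 1 − 1 = -3, attained at (1, -1).

-3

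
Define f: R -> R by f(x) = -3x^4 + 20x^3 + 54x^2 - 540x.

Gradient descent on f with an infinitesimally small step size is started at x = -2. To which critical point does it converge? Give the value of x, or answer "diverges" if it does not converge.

f'(x) = -12(x - 5)(x - 3)(x + 3), so f'(-2) = -420.
Gradient descent moves in the -f' direction, i.e. x is increasing.
The nearest critical point in that direction is x = 3, where f'' = 144 > 0 (a local minimum). The iterate converges there.

3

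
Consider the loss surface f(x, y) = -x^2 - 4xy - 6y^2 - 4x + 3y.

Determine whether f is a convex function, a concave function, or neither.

concave

f is quadratic, so its Hessian is the constant matrix H = [[-2, -4], [-4, -12]].
det(H) = 8, tr(H) = -14.
det(H) > 0 and tr(H) < 0, so H is negative definite everywhere: concave.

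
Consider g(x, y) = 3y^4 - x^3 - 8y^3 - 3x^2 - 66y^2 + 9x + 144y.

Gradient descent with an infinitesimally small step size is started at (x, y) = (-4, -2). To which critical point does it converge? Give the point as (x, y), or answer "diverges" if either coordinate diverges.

(-3, -3)

g is separable, so gradient descent decouples: x follows -∂g/∂x, y follows -∂g/∂y.
∂g/∂x = -3(x - 1)(x + 3); at x=-4 this is -15, so x increases.
∂g/∂y = 12(y - 4)(y - 1)(y + 3); at y=-2 this is 216, so y decreases.
x converges to its nearest critical value -3 (a local min of the x-part); y converges to -3. The iterate converges to (-3, -3).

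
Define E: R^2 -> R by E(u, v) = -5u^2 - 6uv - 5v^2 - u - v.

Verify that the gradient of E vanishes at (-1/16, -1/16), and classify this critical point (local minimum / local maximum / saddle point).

∇E = (-10u - 6v - 1, -6u - 10v - 1); substituting (-1/16, -1/16) gives ∇E = (0, 0), so (-1/16, -1/16) is indeed a critical point.
The Hessian of E is constant: H = [[-10, -6], [-6, -10]].
det(H) = (-10)·(-10) − (-6)² = 64.
det(H) > 0 and tr(H) = -20 < 0, so H is negative definite and the point is a local maximum.

local maximum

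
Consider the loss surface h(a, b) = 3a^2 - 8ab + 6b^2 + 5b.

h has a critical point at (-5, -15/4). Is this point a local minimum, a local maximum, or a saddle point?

local minimum

The Hessian of h is constant: H = [[6, -8], [-8, 12]].
det(H) = 6·12 − (-8)² = 8.
det(H) > 0 and tr(H) = 18 > 0, so H is positive definite and the point is a local minimum.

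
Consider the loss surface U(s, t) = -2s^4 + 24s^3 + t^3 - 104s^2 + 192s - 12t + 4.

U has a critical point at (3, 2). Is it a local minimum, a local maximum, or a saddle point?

local minimum

The mixed partial ∂²U/∂s∂t is 0, so the Hessian at any point is diag(U_ss, U_tt) = diag(8(-3s^2 + 18s - 26), 6t).
At (3, 2): H = diag(8, 12).
Both eigenvalues are positive, so H is positive definite: a local minimum.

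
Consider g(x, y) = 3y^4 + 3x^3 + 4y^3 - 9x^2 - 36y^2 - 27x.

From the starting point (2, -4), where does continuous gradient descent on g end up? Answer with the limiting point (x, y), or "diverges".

g is separable, so gradient descent decouples: x follows -∂g/∂x, y follows -∂g/∂y.
∂g/∂x = 9(x - 3)(x + 1); at x=2 this is -27, so x increases.
∂g/∂y = 12y(y - 2)(y + 3); at y=-4 this is -288, so y increases.
x converges to its nearest critical value 3 (a local min of the x-part); y converges to -3. The iterate converges to (3, -3).

(3, -3)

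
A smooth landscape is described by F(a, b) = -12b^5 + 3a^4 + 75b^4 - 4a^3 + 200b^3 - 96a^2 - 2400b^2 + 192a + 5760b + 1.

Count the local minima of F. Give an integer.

F separates as a function of a plus a function of b, so ∇F=0 decouples.
∂F/∂a = 12(a - 4)(a - 1)(a + 4) = 0 at a ∈ {-4, 1, 4}; ∂F/∂b = -60(b - 4)(b - 3)(b - 2)(b + 4) = 0 at b ∈ {-4, 2, 3, 4}.
The Hessian is diagonal: diag(F_aa, F_bb). Second derivatives: F_aa(-4)=480, F_aa(1)=-180, F_aa(4)=288; F_bb(-4)=20160, F_bb(2)=-720, F_bb(3)=420, F_bb(4)=-960.
Local minima occur where both diagonal entries positive: (-4, -4), (-4, 3), (4, -4), (4, 3). Count: 4.

4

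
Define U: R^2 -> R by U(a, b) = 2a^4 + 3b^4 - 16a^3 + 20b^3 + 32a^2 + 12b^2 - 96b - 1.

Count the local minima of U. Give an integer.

4

U separates as a function of a plus a function of b, so ∇U=0 decouples.
∂U/∂a = 8a(a - 4)(a - 2) = 0 at a ∈ {0, 2, 4}; ∂U/∂b = 12(b - 1)(b + 2)(b + 4) = 0 at b ∈ {-4, -2, 1}.
The Hessian is diagonal: diag(U_aa, U_bb). Second derivatives: U_aa(0)=64, U_aa(2)=-32, U_aa(4)=64; U_bb(-4)=120, U_bb(-2)=-72, U_bb(1)=180.
Local minima occur where both diagonal entries positive: (0, -4), (0, 1), (4, -4), (4, 1). Count: 4.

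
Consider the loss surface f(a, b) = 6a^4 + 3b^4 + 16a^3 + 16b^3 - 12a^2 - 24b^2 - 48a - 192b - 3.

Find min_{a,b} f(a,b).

f(a,b) separates as P(a) + Q(b) − 3, so its minimum is min P + min Q − 3.
P'(a) = 24(a - 1)(a + 1)(a + 2) vanishes at a ∈ {-2, -1, 1}; Q'(b) = 12(b - 2)(b + 2)(b + 4) vanishes at b ∈ {-4, -2, 2}.
Local minima of P (where P''>0): P(-2)=16, P(1)=-38. Local minima of Q: Q(-4)=128, Q(2)=-304.
So the global minimum of f is P(1) + Q(2) − 3 = -38 − 304 − 3 = -345, attained at (1, 2).

-345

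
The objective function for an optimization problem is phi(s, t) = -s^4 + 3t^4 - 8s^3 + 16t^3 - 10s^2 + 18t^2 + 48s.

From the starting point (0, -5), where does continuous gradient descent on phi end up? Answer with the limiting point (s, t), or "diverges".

phi is separable, so gradient descent decouples: s follows -∂phi/∂s, t follows -∂phi/∂t.
∂phi/∂s = -4(s - 1)(s + 3)(s + 4); at s=0 this is 48, so s decreases.
∂phi/∂t = 12t(t + 1)(t + 3); at t=-5 this is -480, so t increases.
s converges to its nearest critical value -3 (a local min of the s-part); t converges to -3. The iterate converges to (-3, -3).

(-3, -3)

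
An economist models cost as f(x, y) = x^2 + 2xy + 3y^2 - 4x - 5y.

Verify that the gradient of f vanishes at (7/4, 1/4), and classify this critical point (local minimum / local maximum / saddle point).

∇f = (2x + 2y - 4, 2x + 6y - 5); substituting (7/4, 1/4) gives ∇f = (0, 0), so (7/4, 1/4) is indeed a critical point.
The Hessian of f is constant: H = [[2, 2], [2, 6]].
det(H) = 2·6 − 2² = 8.
det(H) > 0 and tr(H) = 8 > 0, so H is positive definite and the point is a local minimum.

local minimum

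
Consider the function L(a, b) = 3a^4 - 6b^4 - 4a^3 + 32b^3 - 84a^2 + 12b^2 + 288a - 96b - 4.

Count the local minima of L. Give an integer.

2

L separates as a function of a plus a function of b, so ∇L=0 decouples.
∂L/∂a = 12(a - 3)(a - 2)(a + 4) = 0 at a ∈ {-4, 2, 3}; ∂L/∂b = -24(b - 4)(b - 1)(b + 1) = 0 at b ∈ {-1, 1, 4}.
The Hessian is diagonal: diag(L_aa, L_bb). Second derivatives: L_aa(-4)=504, L_aa(2)=-72, L_aa(3)=84; L_bb(-1)=-240, L_bb(1)=144, L_bb(4)=-360.
Local minima occur where both diagonal entries positive: (-4, 1), (3, 1). Count: 2.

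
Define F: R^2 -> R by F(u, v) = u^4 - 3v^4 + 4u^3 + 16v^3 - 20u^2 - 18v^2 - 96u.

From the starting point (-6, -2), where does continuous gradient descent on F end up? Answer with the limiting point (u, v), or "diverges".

F is separable, so gradient descent decouples: u follows -∂F/∂u, v follows -∂F/∂v.
∂F/∂u = 4(u - 3)(u + 2)(u + 4); at u=-6 this is -288, so u increases.
∂F/∂v = -12v(v - 3)(v - 1); at v=-2 this is 360, so v decreases.
The v-coordinate has no critical point in that direction and runs off to infinity.

diverges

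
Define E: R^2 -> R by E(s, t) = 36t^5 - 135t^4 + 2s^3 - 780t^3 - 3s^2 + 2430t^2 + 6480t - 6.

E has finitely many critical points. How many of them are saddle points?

4

E separates as a function of s plus a function of t, so ∇E=0 decouples.
∂E/∂s = 6s(s - 1) = 0 at s ∈ {0, 1}; ∂E/∂t = 180(t - 4)(t - 3)(t + 1)(t + 3) = 0 at t ∈ {-3, -1, 3, 4}.
The Hessian is diagonal: diag(E_ss, E_tt). Second derivatives: E_ss(0)=-6, E_ss(1)=6; E_tt(-3)=-15120, E_tt(-1)=7200, E_tt(3)=-4320, E_tt(4)=6300.
Saddle points occur where the two diagonal entries have opposite signs: (0, -1), (0, 4), (1, -3), (1, 3). Count: 4.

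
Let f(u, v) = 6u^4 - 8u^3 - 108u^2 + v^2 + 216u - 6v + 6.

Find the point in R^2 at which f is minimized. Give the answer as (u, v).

(-3, 3)

f(u,v) separates as P(u) + Q(v) + 6, so its minimum is min P + min Q + 6.
P'(u) = 24(u - 3)(u - 1)(u + 3) vanishes at u ∈ {-3, 1, 3}; Q'(v) = 2v - 6 vanishes at v ∈ {3}.
Local minima of P (where P''>0): P(-3)=-918, P(3)=-54. Local minima of Q: Q(3)=-9.
So the global minimum of f is P(-3) + Q(3) + 6 = -918 − 9 + 6 = -921, attained at (-3, 3).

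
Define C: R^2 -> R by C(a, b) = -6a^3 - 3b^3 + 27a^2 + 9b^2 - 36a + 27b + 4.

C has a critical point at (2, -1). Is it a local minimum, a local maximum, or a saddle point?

saddle point

The mixed partial ∂²C/∂a∂b is 0, so the Hessian at any point is diag(C_aa, C_bb) = diag(18(-2a + 3), 18(-b + 1)).
At (2, -1): H = diag(-18, 36).
The eigenvalues have opposite signs, so H is indefinite: a saddle point.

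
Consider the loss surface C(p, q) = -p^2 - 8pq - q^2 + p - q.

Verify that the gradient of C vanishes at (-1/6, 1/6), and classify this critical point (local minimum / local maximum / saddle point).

saddle point

∇C = (-2p - 8q + 1, -8p - 2q - 1); substituting (-1/6, 1/6) gives ∇C = (0, 0), so (-1/6, 1/6) is indeed a critical point.
The Hessian of C is constant: H = [[-2, -8], [-8, -2]].
det(H) = (-2)·(-2) − (-8)² = -60.
Since det(H) < 0, H is indefinite and the critical point is a saddle point.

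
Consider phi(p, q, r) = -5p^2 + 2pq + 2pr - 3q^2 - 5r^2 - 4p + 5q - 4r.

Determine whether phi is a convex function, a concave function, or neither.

concave

phi is quadratic, so its Hessian is the constant matrix H = [[-10, 2, 2], [2, -6, 0], [2, 0, -10]].
Leading principal minors: -10, 56, -536.
Signs alternate −, +, − ⇒ H ≺ 0 ⇒ concave.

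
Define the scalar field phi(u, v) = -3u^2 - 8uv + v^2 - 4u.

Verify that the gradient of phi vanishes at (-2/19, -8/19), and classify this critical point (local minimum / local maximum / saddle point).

∇phi = (-6u - 8v - 4, -8u + 2v); substituting (-2/19, -8/19) gives ∇phi = (0, 0), so (-2/19, -8/19) is indeed a critical point.
The Hessian of phi is constant: H = [[-6, -8], [-8, 2]].
det(H) = (-6)·2 − (-8)² = -76.
Since det(H) < 0, H is indefinite and the critical point is a saddle point.

saddle point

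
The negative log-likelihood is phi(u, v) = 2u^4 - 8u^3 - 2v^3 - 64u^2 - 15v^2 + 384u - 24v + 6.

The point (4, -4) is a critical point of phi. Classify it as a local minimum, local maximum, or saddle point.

local minimum

The mixed partial ∂²phi/∂u∂v is 0, so the Hessian at any point is diag(phi_uu, phi_vv) = diag(8(3u^2 - 6u - 16), -6(2v + 5)).
At (4, -4): H = diag(64, 18).
Both eigenvalues are positive, so H is positive definite: a local minimum.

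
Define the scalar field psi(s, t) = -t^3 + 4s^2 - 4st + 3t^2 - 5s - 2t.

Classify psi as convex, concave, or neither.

neither

The term -t^3 is cubic, so the Hessian is not constant.
∂²psi/∂t² = -6t + 6, which takes both signs as t varies (negative for sufficiently large t). A diagonal entry of the Hessian changing sign means the Hessian is neither positive- nor negative-semidefinite on all of R^2.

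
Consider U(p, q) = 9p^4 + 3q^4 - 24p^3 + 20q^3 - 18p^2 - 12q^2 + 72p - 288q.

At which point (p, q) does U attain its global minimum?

U(p,q) separates as A(p) + B(q), so its minimum is min A + min B.
A'(p) = 36(p - 2)(p - 1)(p + 1) vanishes at p ∈ {-1, 1, 2}; B'(q) = 12(q - 2)(q + 3)(q + 4) vanishes at q ∈ {-4, -3, 2}.
Local minima of A (where A''>0): A(-1)=-57, A(2)=24. Local minima of B: B(-4)=448, B(2)=-416.
So the global minimum of U is A(-1) + B(2) = -57 − 416 = -473, attained at (-1, 2).

(-1, 2)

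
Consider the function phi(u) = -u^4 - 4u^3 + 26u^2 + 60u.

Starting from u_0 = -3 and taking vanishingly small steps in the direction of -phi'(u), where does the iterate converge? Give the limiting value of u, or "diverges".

-1

phi'(u) = -4(u - 3)(u + 1)(u + 5), so phi'(-3) = -96.
Gradient descent moves in the -phi' direction, i.e. u is increasing.
The nearest critical point in that direction is u = -1, where phi'' = 64 > 0 (a local minimum). The iterate converges there.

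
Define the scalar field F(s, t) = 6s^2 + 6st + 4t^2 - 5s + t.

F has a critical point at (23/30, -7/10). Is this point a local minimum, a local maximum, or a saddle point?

The Hessian of F is constant: H = [[12, 6], [6, 8]].
det(H) = 12·8 − 6² = 60.
det(H) > 0 and tr(H) = 20 > 0, so H is positive definite and the point is a local minimum.

local minimum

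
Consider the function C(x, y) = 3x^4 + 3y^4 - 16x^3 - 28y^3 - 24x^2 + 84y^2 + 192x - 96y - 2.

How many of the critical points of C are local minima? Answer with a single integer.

C separates as a function of x plus a function of y, so ∇C=0 decouples.
∂C/∂x = 12(x - 4)(x - 2)(x + 2) = 0 at x ∈ {-2, 2, 4}; ∂C/∂y = 12(y - 4)(y - 2)(y - 1) = 0 at y ∈ {1, 2, 4}.
The Hessian is diagonal: diag(C_xx, C_yy). Second derivatives: C_xx(-2)=288, C_xx(2)=-96, C_xx(4)=144; C_yy(1)=36, C_yy(2)=-24, C_yy(4)=72.
Local minima occur where both diagonal entries positive: (-2, 1), (-2, 4), (4, 1), (4, 4). Count: 4.

4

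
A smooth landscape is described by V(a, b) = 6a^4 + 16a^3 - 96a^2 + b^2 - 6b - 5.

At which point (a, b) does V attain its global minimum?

(-4, 3)

V(a,b) separates as P(a) + Q(b) − 5, so its minimum is min P + min Q − 5.
P'(a) = 24a(a - 2)(a + 4) vanishes at a ∈ {-4, 0, 2}; Q'(b) = 2b - 6 vanishes at b ∈ {3}.
Local minima of P (where P''>0): P(-4)=-1024, P(2)=-160. Local minima of Q: Q(3)=-9.
So the global minimum of V is P(-4) + Q(3) − 5 = -1024 − 9 − 5 = -1038, attained at (-4, 3).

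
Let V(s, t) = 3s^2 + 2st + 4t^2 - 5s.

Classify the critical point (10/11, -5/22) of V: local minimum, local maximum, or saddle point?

The Hessian of V is constant: H = [[6, 2], [2, 8]].
det(H) = 6·8 − 2² = 44.
det(H) > 0 and tr(H) = 14 > 0, so H is positive definite and the point is a local minimum.

local minimum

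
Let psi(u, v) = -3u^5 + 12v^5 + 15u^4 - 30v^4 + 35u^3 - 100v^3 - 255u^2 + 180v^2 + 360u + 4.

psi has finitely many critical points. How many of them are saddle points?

psi separates as a function of u plus a function of v, so ∇psi=0 decouples.
∂psi/∂u = -15(u - 4)(u - 2)(u - 1)(u + 3) = 0 at u ∈ {-3, 1, 2, 4}; ∂psi/∂v = 60v(v - 3)(v - 1)(v + 2) = 0 at v ∈ {-2, 0, 1, 3}.
The Hessian is diagonal: diag(psi_uu, psi_vv). Second derivatives: psi_uu(-3)=2100, psi_uu(1)=-180, psi_uu(2)=150, psi_uu(4)=-630; psi_vv(-2)=-1800, psi_vv(0)=360, psi_vv(1)=-360, psi_vv(3)=1800.
Saddle points occur where the two diagonal entries have opposite signs: (-3, -2), (-3, 1), (1, 0), (1, 3), (2, -2), (2, 1), (4, 0), (4, 3). Count: 8.

8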